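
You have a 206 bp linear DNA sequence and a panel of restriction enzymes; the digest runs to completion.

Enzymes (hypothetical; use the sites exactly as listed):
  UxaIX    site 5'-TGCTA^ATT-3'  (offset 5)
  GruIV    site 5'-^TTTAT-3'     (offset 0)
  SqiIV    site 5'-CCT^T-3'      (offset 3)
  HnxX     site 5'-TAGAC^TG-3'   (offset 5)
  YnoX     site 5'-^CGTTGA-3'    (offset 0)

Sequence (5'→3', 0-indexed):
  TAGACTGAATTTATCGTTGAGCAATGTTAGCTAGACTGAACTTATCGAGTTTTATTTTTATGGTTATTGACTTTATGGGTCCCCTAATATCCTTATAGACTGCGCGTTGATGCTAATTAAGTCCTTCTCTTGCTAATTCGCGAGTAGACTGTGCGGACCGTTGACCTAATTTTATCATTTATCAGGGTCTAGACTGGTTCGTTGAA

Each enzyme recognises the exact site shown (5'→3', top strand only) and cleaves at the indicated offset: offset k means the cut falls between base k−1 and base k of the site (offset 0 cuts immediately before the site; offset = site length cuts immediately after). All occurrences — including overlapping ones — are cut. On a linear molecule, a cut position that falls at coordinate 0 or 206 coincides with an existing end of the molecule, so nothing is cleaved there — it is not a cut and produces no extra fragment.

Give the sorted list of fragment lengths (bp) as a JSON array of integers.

[4,4,5,5,5,6,7,7,7,9,10,10,11,12,14,14,15,17,22,22]

Per-enzyme occurrences:
  UxaIX TGCTAATT/5: at [110, 130] ⇒ [115, 135]
  GruIV TTTAT/0: at [9, 50, 56, 71, 170, 177] ⇒ [9, 50, 56, 71, 170, 177]
  SqiIV CCTT/3: at [90, 122] ⇒ [93, 125]
  HnxX TAGACTG/5: at [0, 31, 95, 144, 189] ⇒ [5, 36, 100, 149, 194]
  YnoX CGTTGA/0: at [14, 104, 158, 199] ⇒ [14, 104, 158, 199]

All cut coordinates (distinct, sorted): [5, 9, 14, 36, 50, 56, 71, 93, 100, 104, 115, 125, 135, 149, 158, 170, 177, 194, 199]

Fragment lengths:
  [0,5): 5 bp
  [5,9): 4 bp
  [9,14): 5 bp
  [14,36): 22 bp
  [36,50): 14 bp
  [50,56): 6 bp
  [56,71): 15 bp
  [71,93): 22 bp
  [93,100): 7 bp
  [100,104): 4 bp
  [104,115): 11 bp
  [115,125): 10 bp
  [125,135): 10 bp
  [135,149): 14 bp
  [149,158): 9 bp
  [158,170): 12 bp
  [170,177): 7 bp
  [177,194): 17 bp
  [194,199): 5 bp
  [199,206): 7 bp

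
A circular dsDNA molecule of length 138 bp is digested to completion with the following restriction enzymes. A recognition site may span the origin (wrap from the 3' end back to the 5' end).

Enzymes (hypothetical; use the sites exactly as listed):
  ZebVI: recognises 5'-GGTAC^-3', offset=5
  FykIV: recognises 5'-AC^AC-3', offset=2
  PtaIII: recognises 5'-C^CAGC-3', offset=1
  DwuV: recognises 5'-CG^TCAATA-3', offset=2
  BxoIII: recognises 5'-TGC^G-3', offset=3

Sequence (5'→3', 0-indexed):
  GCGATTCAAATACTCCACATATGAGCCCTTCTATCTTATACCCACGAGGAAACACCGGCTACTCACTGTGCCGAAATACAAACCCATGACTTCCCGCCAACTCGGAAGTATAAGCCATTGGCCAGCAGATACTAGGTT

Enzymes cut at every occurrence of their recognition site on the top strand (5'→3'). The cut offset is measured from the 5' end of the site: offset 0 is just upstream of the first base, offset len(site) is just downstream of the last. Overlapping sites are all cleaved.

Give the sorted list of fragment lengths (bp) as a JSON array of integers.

[18,51,69]

Site scan:
  ZebVI (GGTAC, off=5): no sites
  FykIV ACAC/2: at [51] ⇒ [53]
  PtaIII CCAGC/1: at [121] ⇒ [122]
  DwuV (CGTCAATA, off=2): no sites
  BxoIII TGCG/3: at [137] ⇒ [2]

Pooled cuts: [2, 53, 122]

Fragment lengths:
  2→53: 51 bp
  53→122: 69 bp
  122→2 (wrap): 138-122+2 = 18 bp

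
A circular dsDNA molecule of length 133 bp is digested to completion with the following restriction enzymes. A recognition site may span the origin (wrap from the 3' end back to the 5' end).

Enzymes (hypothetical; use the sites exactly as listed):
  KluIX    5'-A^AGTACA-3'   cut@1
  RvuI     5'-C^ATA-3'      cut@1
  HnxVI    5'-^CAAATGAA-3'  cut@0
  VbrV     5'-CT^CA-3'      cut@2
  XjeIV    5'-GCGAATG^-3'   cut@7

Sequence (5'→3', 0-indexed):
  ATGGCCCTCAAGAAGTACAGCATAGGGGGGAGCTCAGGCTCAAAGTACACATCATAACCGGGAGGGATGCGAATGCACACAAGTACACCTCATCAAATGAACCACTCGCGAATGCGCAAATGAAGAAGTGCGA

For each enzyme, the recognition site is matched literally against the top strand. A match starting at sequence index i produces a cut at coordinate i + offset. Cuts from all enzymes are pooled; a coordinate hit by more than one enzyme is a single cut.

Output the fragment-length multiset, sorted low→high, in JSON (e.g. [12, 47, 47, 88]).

Site scan:
  KluIX AAGTACA/1: at [12, 42, 80] ⇒ [13, 43, 81]
  RvuI CATA/1: at [20, 52] ⇒ [21, 53]
  HnxVI CAAATGAA/0: at [93, 116] ⇒ [93, 116]
  VbrV CTCA/2: at [6, 32, 38, 88] ⇒ [8, 34, 40, 90]
  XjeIV GCGAATG/7: at [68, 107, 129] ⇒ [3, 75, 114]

Pooled cuts: [3, 8, 13, 21, 34, 40, 43, 53, 75, 81, 90, 93, 114, 116]

Fragment lengths:
  3→8: 5 bp
  8→13: 5 bp
  13→21: 8 bp
  21→34: 13 bp
  34→40: 6 bp
  40→43: 3 bp
  43→53: 10 bp
  53→75: 22 bp
  75→81: 6 bp
  81→90: 9 bp
  90→93: 3 bp
  93→114: 21 bp
  114→116: 2 bp
  116→3 (wrap): 133-116+3 = 20 bp

[2,3,3,5,5,6,6,8,9,10,13,20,21,22]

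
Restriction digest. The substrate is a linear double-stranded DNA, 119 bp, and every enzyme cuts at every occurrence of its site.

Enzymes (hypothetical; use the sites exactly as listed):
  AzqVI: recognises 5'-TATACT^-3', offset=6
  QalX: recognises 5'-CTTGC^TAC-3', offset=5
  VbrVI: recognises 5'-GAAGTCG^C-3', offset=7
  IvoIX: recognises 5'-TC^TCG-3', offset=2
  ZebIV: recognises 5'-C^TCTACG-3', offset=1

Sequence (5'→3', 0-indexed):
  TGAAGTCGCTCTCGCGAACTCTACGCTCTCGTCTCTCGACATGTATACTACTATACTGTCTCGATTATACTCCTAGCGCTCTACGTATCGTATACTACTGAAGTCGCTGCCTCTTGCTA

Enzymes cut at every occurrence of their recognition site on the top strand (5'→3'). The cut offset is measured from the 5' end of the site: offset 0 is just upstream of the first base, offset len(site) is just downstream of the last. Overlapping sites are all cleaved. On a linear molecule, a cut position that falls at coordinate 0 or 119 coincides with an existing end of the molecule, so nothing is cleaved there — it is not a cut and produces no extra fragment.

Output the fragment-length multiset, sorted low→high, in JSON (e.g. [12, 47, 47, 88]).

[3,3,7,8,8,8,8,9,10,11,13,14,17]

Site scan:
  AzqVI TATACT/6: at [43, 51, 65, 90] ⇒ [49, 57, 71, 96]
  QalX (CTTGCTAC, off=5): no sites
  VbrVI GAAGTCGC/7: at [1, 99] ⇒ [8, 106]
  IvoIX TCTCG/2: at [9, 26, 33, 58] ⇒ [11, 28, 35, 60]
  ZebIV CTCTACG/1: at [18, 78] ⇒ [19, 79]

All cut coordinates (distinct, sorted): [8, 11, 19, 28, 35, 49, 57, 60, 71, 79, 96, 106]

Fragment lengths:
  [0,8): 8 bp
  [8,11): 3 bp
  [11,19): 8 bp
  [19,28): 9 bp
  [28,35): 7 bp
  [35,49): 14 bp
  [49,57): 8 bp
  [57,60): 3 bp
  [60,71): 11 bp
  [71,79): 8 bp
  [79,96): 17 bp
  [96,106): 10 bp
  [106,119): 13 bp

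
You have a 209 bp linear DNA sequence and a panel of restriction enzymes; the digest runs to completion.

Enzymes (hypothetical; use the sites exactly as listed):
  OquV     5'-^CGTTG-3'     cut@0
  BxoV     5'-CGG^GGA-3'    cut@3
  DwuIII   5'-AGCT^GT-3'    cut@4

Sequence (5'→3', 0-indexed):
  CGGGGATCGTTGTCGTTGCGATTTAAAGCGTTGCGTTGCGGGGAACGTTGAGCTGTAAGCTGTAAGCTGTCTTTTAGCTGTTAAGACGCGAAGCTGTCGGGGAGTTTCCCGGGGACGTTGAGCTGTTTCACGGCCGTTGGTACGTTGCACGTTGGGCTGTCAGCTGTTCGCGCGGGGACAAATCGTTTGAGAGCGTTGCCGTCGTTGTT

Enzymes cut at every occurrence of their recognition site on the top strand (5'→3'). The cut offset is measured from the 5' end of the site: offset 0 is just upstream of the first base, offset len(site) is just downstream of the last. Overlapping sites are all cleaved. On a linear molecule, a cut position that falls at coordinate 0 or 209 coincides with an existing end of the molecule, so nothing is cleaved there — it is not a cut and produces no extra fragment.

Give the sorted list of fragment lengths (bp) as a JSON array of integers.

[3,3,4,4,5,5,6,7,7,7,7,8,8,9,9,9,10,10,11,12,15,16,16,18]

Per-enzyme occurrences:
  OquV CGTTG/0: at [7, 13, 28, 33, 45, 115, 134, 142, 149, 193, 202] ⇒ [7, 13, 28, 33, 45, 115, 134, 142, 149, 193, 202]
  BxoV CGGGGA/3: at [0, 38, 97, 109, 172] ⇒ [3, 41, 100, 112, 175]
  DwuIII AGCTGT/4: at [50, 57, 64, 75, 91, 120, 161] ⇒ [54, 61, 68, 79, 95, 124, 165]

All cut coordinates (distinct, sorted): [3, 7, 13, 28, 33, 41, 45, 54, 61, 68, 79, 95, 100, 112, 115, 124, 134, 142, 149, 165, 175, 193, 202]

Fragments:
  [0,3): 3 bp
  [3,7): 4 bp
  [7,13): 6 bp
  [13,28): 15 bp
  [28,33): 5 bp
  [33,41): 8 bp
  [41,45): 4 bp
  [45,54): 9 bp
  [54,61): 7 bp
  [61,68): 7 bp
  [68,79): 11 bp
  [79,95): 16 bp
  [95,100): 5 bp
  [100,112): 12 bp
  [112,115): 3 bp
  [115,124): 9 bp
  [124,134): 10 bp
  [134,142): 8 bp
  [142,149): 7 bp
  [149,165): 16 bp
  [165,175): 10 bp
  [175,193): 18 bp
  [193,202): 9 bp
  [202,209): 7 bp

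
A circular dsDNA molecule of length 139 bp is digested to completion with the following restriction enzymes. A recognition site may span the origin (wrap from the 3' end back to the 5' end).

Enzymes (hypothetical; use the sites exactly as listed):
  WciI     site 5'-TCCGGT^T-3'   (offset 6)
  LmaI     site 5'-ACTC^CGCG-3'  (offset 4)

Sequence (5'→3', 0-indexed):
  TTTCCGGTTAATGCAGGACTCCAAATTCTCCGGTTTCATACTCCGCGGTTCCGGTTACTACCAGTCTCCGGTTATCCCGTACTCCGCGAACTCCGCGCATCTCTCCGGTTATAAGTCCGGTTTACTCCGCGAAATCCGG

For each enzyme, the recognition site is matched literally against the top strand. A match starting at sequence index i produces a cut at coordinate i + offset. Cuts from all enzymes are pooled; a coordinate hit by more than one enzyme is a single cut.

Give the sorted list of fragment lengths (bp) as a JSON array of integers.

[6,7,9,9,12,12,12,13,16,17,26]

Site scan:
  WciI (TCCGGTT, off=6): starts [2, 28, 49, 66, 103, 115, 134] → cuts [1, 8, 34, 55, 72, 109, 121]
  LmaI (ACTCCGCG, off=4): starts [39, 80, 89, 123] → cuts [43, 84, 93, 127]

Pooled cuts: [1, 8, 34, 43, 55, 72, 84, 93, 109, 121, 127]

Fragments:
  1→8: 7 bp
  8→34: 26 bp
  34→43: 9 bp
  43→55: 12 bp
  55→72: 17 bp
  72→84: 12 bp
  84→93: 9 bp
  93→109: 16 bp
  109→121: 12 bp
  121→127: 6 bp
  127→1 (wrap): 139-127+1 = 13 bp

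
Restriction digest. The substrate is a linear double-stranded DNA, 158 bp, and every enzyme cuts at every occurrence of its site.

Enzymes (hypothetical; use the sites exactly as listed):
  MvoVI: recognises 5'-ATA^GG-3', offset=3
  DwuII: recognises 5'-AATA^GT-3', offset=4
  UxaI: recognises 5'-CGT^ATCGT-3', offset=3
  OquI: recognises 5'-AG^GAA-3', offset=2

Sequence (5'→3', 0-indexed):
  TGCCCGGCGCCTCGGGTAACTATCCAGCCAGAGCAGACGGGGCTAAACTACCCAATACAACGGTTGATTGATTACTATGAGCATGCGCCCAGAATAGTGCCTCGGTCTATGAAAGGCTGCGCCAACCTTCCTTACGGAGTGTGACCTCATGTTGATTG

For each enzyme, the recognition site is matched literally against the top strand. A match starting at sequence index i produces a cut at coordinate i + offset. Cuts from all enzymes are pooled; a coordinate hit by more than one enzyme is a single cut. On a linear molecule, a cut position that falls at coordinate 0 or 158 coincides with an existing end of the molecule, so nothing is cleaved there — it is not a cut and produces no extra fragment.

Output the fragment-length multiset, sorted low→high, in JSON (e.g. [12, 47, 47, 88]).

[62,96]

Scan for sites:
  MvoVI (ATAGG, off=3): no sites
  DwuII AATAGT/4: at [92] ⇒ [96]
  UxaI (CGTATCGT, off=3): no sites
  OquI (AGGAA, off=2): no sites

Pooled cuts: [96]

Fragment lengths:
  [0,96): 96 bp
  [96,158): 62 bp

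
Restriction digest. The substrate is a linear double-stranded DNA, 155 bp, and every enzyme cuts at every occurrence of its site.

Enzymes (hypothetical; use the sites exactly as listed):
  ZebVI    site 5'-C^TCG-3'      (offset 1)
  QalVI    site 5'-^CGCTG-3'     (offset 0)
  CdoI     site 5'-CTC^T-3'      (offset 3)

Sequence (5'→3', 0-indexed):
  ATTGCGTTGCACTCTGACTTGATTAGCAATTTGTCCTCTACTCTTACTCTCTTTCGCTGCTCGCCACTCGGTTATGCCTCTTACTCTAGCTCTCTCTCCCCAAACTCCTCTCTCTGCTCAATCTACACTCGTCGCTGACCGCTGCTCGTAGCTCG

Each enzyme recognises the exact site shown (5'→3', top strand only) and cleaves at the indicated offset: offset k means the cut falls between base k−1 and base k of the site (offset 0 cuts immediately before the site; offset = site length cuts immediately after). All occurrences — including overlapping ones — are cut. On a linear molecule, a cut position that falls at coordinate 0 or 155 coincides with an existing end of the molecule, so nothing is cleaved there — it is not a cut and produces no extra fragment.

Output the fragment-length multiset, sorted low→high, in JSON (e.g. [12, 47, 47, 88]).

[2,2,2,2,2,3,3,4,5,6,6,6,6,6,7,7,7,13,14,14,14,24]

Scan for sites:
  ZebVI (CTCG, off=1): starts [59, 66, 127, 144, 151] → cuts [60, 67, 128, 145, 152]
  QalVI (CGCTG, off=0): starts [54, 132, 139] → cuts [54, 132, 139]
  CdoI (CTCT, off=3): starts [11, 35, 40, 46, 48, 77, 83, 89, 91, 93, 107, 109, 111] → cuts [14, 38, 43, 49, 51, 80, 86, 92, 94, 96, 110, 112, 114]

All cut coordinates (distinct, sorted): [14, 38, 43, 49, 51, 54, 60, 67, 80, 86, 92, 94, 96, 110, 112, 114, 128, 132, 139, 145, 152]

Fragment lengths:
  [0,14): 14 bp
  [14,38): 24 bp
  [38,43): 5 bp
  [43,49): 6 bp
  [49,51): 2 bp
  [51,54): 3 bp
  [54,60): 6 bp
  [60,67): 7 bp
  [67,80): 13 bp
  [80,86): 6 bp
  [86,92): 6 bp
  [92,94): 2 bp
  [94,96): 2 bp
  [96,110): 14 bp
  [110,112): 2 bp
  [112,114): 2 bp
  [114,128): 14 bp
  [128,132): 4 bp
  [132,139): 7 bp
  [139,145): 6 bp
  [145,152): 7 bp
  [152,155): 3 bp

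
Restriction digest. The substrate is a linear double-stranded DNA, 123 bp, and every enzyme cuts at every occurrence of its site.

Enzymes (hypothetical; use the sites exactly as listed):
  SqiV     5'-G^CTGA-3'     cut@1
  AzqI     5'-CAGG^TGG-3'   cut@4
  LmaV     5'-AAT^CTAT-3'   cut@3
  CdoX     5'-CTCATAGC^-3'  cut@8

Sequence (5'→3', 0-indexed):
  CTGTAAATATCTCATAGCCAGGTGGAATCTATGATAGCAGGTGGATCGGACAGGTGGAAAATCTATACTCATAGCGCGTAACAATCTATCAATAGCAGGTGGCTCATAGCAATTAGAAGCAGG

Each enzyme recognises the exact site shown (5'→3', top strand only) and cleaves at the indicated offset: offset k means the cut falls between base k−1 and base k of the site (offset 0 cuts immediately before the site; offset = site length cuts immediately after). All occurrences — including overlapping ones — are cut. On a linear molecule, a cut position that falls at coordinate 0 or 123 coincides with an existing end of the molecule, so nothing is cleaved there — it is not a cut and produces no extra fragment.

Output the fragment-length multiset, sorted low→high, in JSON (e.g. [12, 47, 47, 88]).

Scan for sites:
  SqiV (GCTGA, off=1): no sites
  AzqI CAGGTGG/4: at [18, 37, 50, 95] ⇒ [22, 41, 54, 99]
  LmaV AATCTAT/3: at [25, 59, 82] ⇒ [28, 62, 85]
  CdoX CTCATAGC/8: at [10, 67, 102] ⇒ [18, 75, 110]

Pooled cuts: [18, 22, 28, 41, 54, 62, 75, 85, 99, 110]

Fragments:
  [0,18): 18 bp
  [18,22): 4 bp
  [22,28): 6 bp
  [28,41): 13 bp
  [41,54): 13 bp
  [54,62): 8 bp
  [62,75): 13 bp
  [75,85): 10 bp
  [85,99): 14 bp
  [99,110): 11 bp
  [110,123): 13 bp

[4,6,8,10,11,13,13,13,13,14,18]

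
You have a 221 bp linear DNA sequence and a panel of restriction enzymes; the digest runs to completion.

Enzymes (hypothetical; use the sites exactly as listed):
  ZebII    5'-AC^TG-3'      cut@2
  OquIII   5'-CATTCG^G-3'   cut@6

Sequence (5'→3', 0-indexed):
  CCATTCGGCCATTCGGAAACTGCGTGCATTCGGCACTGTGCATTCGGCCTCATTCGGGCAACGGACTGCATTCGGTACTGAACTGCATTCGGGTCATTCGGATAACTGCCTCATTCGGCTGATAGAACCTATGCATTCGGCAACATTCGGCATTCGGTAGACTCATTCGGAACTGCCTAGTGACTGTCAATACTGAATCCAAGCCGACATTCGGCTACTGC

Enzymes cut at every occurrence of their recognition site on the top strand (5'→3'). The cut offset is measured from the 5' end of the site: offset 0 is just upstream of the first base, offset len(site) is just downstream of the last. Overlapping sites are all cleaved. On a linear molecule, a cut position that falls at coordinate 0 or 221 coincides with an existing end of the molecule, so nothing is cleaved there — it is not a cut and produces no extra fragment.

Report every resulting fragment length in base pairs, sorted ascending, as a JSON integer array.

Scan for sites:
  ZebII ACTG/2: at [18, 34, 64, 76, 81, 104, 171, 182, 191, 216] ⇒ [20, 36, 66, 78, 83, 106, 173, 184, 193, 218]
  OquIII CATTCGG/6: at [1, 9, 26, 40, 50, 68, 85, 94, 111, 133, 143, 150, 163, 207] ⇒ [7, 15, 32, 46, 56, 74, 91, 100, 117, 139, 149, 156, 169, 213]

All cut coordinates (distinct, sorted): [7, 15, 20, 32, 36, 46, 56, 66, 74, 78, 83, 91, 100, 106, 117, 139, 149, 156, 169, 173, 184, 193, 213, 218]

Fragment lengths:
  [0,7): 7 bp
  [7,15): 8 bp
  [15,20): 5 bp
  [20,32): 12 bp
  [32,36): 4 bp
  [36,46): 10 bp
  [46,56): 10 bp
  [56,66): 10 bp
  [66,74): 8 bp
  [74,78): 4 bp
  [78,83): 5 bp
  [83,91): 8 bp
  [91,100): 9 bp
  [100,106): 6 bp
  [106,117): 11 bp
  [117,139): 22 bp
  [139,149): 10 bp
  [149,156): 7 bp
  [156,169): 13 bp
  [169,173): 4 bp
  [173,184): 11 bp
  [184,193): 9 bp
  [193,213): 20 bp
  [213,218): 5 bp
  [218,221): 3 bp

[3,4,4,4,5,5,5,6,7,7,8,8,8,9,9,10,10,10,10,11,11,12,13,20,22]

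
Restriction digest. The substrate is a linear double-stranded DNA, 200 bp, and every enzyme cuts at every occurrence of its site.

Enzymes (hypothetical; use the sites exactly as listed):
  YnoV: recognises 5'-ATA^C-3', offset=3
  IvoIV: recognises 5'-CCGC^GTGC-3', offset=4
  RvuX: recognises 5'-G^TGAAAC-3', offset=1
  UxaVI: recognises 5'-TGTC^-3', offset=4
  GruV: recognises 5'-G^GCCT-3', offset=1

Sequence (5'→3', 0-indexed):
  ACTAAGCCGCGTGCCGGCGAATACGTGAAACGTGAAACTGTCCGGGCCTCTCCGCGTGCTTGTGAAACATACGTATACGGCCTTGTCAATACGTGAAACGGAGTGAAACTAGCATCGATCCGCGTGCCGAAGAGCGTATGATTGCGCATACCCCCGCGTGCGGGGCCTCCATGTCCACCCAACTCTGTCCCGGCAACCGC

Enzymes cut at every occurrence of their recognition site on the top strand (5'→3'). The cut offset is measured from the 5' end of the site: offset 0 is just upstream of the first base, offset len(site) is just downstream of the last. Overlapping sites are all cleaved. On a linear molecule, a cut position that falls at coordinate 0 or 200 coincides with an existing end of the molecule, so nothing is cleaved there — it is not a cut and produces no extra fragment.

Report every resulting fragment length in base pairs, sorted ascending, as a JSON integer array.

[2,2,2,3,4,6,7,7,7,7,8,9,10,10,10,10,11,11,13,14,20,27]

Site scan:
  YnoV (ATAC, off=3): starts [20, 68, 74, 88, 147] → cuts [23, 71, 77, 91, 150]
  IvoIV (CCGCGTGC, off=4): starts [6, 51, 119, 153] → cuts [10, 55, 123, 157]
  RvuX (GTGAAAC, off=1): starts [24, 31, 61, 92, 102] → cuts [25, 32, 62, 93, 103]
  UxaVI (TGTC, off=4): starts [38, 83, 171, 185] → cuts [42, 87, 175, 189]
  GruV (GGCCT, off=1): starts [44, 78, 163] → cuts [45, 79, 164]

All cut coordinates (distinct, sorted): [10, 23, 25, 32, 42, 45, 55, 62, 71, 77, 79, 87, 91, 93, 103, 123, 150, 157, 164, 175, 189]

Fragments:
  [0,10): 10 bp
  [10,23): 13 bp
  [23,25): 2 bp
  [25,32): 7 bp
  [32,42): 10 bp
  [42,45): 3 bp
  [45,55): 10 bp
  [55,62): 7 bp
  [62,71): 9 bp
  [71,77): 6 bp
  [77,79): 2 bp
  [79,87): 8 bp
  [87,91): 4 bp
  [91,93): 2 bp
  [93,103): 10 bp
  [103,123): 20 bp
  [123,150): 27 bp
  [150,157): 7 bp
  [157,164): 7 bp
  [164,175): 11 bp
  [175,189): 14 bp
  [189,200): 11 bp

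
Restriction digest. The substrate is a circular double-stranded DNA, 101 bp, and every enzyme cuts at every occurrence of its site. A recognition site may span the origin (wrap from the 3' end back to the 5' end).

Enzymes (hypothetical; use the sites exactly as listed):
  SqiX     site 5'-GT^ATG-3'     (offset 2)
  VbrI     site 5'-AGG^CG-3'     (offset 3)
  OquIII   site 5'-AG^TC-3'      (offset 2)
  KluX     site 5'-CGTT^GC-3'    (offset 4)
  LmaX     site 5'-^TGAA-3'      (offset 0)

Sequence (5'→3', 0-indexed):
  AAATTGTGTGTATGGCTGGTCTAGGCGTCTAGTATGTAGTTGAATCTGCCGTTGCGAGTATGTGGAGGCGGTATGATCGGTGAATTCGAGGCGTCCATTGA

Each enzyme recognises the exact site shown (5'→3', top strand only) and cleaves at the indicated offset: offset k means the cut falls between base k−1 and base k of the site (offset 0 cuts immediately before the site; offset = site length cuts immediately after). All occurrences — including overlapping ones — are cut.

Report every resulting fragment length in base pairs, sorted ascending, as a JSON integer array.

[4,6,7,7,8,8,9,11,13,14,14]

Site scan:
  SqiX GTATG/2: at [9, 31, 57, 70] ⇒ [11, 33, 59, 72]
  VbrI AGGCG/3: at [22, 65, 88] ⇒ [25, 68, 91]
  OquIII (AGTC, off=2): no sites
  KluX CGTTGC/4: at [49] ⇒ [53]
  LmaX TGAA/0: at [40, 80, 98] ⇒ [40, 80, 98]

All cut coordinates (distinct, sorted): [11, 25, 33, 40, 53, 59, 68, 72, 80, 91, 98]

Fragment lengths:
  11→25: 14 bp
  25→33: 8 bp
  33→40: 7 bp
  40→53: 13 bp
  53→59: 6 bp
  59→68: 9 bp
  68→72: 4 bp
  72→80: 8 bp
  80→91: 11 bp
  91→98: 7 bp
  98→11 (wrap): 101-98+11 = 14 bp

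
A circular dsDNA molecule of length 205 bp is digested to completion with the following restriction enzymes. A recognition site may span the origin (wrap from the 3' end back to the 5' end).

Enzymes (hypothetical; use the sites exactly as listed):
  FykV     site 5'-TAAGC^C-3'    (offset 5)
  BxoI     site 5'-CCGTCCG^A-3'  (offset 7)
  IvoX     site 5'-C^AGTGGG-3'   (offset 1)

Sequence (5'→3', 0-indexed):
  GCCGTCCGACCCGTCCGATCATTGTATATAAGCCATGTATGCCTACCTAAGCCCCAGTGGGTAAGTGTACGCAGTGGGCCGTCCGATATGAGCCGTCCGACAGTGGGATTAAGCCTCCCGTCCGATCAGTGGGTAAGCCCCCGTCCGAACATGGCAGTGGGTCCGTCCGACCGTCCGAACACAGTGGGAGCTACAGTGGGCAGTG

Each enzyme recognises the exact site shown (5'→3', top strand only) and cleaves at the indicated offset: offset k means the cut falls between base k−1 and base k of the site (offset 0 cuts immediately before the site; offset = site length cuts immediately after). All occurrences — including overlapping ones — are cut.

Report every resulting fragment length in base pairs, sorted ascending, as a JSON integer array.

[2,3,3,5,8,8,9,9,10,11,12,13,13,14,14,16,17,19,19]

Scan for sites:
  FykV (TAAGCC, off=5): starts [28, 47, 109, 133] → cuts [33, 52, 114, 138]
  BxoI (CCGTCCGA, off=7): starts [1, 10, 78, 92, 117, 140, 162, 170] → cuts [8, 17, 85, 99, 124, 147, 169, 177]
  IvoX (CAGTGGG, off=1): starts [54, 71, 100, 126, 154, 181, 193] → cuts [55, 72, 101, 127, 155, 182, 194]

Pooled cuts: [8, 17, 33, 52, 55, 72, 85, 99, 101, 114, 124, 127, 138, 147, 155, 169, 177, 182, 194]

Fragments:
  8→17: 9 bp
  17→33: 16 bp
  33→52: 19 bp
  52→55: 3 bp
  55→72: 17 bp
  72→85: 13 bp
  85→99: 14 bp
  99→101: 2 bp
  101→114: 13 bp
  114→124: 10 bp
  124→127: 3 bp
  127→138: 11 bp
  138→147: 9 bp
  147→155: 8 bp
  155→169: 14 bp
  169→177: 8 bp
  177→182: 5 bp
  182→194: 12 bp
  194→8 (wrap): 205-194+8 = 19 bp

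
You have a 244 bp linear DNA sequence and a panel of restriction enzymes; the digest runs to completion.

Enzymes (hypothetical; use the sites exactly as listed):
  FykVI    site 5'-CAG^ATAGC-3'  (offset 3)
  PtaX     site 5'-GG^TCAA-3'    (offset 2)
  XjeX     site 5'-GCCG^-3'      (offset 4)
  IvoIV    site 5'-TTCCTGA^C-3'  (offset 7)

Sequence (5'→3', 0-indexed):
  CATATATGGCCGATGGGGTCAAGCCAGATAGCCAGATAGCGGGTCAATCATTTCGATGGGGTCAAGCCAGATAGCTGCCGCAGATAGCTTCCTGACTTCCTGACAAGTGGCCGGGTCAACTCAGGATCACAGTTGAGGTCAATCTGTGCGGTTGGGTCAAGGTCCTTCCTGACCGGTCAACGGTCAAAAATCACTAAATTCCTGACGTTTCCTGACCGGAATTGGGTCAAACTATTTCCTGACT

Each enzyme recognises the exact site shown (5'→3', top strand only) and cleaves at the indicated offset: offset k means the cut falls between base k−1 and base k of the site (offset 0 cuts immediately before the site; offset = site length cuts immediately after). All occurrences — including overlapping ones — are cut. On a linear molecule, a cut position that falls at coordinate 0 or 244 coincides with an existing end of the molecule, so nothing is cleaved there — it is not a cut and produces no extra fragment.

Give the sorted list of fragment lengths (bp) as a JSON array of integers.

[2,2,3,4,6,7,8,8,8,9,9,10,10,10,11,12,12,16,16,18,18,22,23]

Site scan:
  FykVI (CAGATAGC, off=3): starts [24, 32, 67, 80] → cuts [27, 35, 70, 83]
  PtaX (GGTCAA, off=2): starts [16, 41, 59, 113, 136, 154, 174, 181, 224] → cuts [18, 43, 61, 115, 138, 156, 176, 183, 226]
  XjeX (GCCG, off=4): starts [8, 76, 109] → cuts [12, 80, 113]
  IvoIV (TTCCTGAC, off=7): starts [88, 96, 165, 198, 208, 235] → cuts [95, 103, 172, 205, 215, 242]

All cut coordinates (distinct, sorted): [12, 18, 27, 35, 43, 61, 70, 80, 83, 95, 103, 113, 115, 138, 156, 172, 176, 183, 205, 215, 226, 242]

Fragments:
  [0,12): 12 bp
  [12,18): 6 bp
  [18,27): 9 bp
  [27,35): 8 bp
  [35,43): 8 bp
  [43,61): 18 bp
  [61,70): 9 bp
  [70,80): 10 bp
  [80,83): 3 bp
  [83,95): 12 bp
  [95,103): 8 bp
  [103,113): 10 bp
  [113,115): 2 bp
  [115,138): 23 bp
  [138,156): 18 bp
  [156,172): 16 bp
  [172,176): 4 bp
  [176,183): 7 bp
  [183,205): 22 bp
  [205,215): 10 bp
  [215,226): 11 bp
  [226,242): 16 bp
  [242,244): 2 bp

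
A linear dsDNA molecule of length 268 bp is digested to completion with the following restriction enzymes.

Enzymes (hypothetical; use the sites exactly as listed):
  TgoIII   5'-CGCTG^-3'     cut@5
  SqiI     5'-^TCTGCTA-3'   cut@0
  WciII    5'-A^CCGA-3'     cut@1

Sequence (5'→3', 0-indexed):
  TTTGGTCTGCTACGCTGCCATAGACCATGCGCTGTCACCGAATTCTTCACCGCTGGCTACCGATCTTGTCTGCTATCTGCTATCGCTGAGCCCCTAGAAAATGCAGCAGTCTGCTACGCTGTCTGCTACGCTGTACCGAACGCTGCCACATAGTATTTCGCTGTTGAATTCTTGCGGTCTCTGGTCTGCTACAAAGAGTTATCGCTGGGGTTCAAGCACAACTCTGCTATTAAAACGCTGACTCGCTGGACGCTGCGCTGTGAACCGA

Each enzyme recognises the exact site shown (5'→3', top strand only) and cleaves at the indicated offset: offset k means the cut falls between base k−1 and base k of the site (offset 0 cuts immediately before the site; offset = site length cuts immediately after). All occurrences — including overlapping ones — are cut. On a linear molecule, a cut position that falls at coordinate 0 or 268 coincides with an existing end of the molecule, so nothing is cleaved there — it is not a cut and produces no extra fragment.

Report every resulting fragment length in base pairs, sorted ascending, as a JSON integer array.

[2,3,4,4,4,5,5,7,7,8,9,10,12,12,12,13,15,17,18,18,18,21,21,23]

Scan for sites:
  TgoIII CGCTG/5: at [12, 29, 50, 83, 116, 128, 140, 158, 202, 235, 243, 250, 255] ⇒ [17, 34, 55, 88, 121, 133, 145, 163, 207, 240, 248, 255, 260]
  SqiI TCTGCTA/0: at [5, 68, 75, 109, 121, 184, 222] ⇒ [5, 68, 75, 109, 121, 184, 222]
  WciII ACCGA/1: at [36, 58, 134, 263] ⇒ [37, 59, 135, 264]

Pooled cuts: [5, 17, 34, 37, 55, 59, 68, 75, 88, 109, 121, 133, 135, 145, 163, 184, 207, 222, 240, 248, 255, 260, 264]

Fragment lengths:
  [0,5): 5 bp
  [5,17): 12 bp
  [17,34): 17 bp
  [34,37): 3 bp
  [37,55): 18 bp
  [55,59): 4 bp
  [59,68): 9 bp
  [68,75): 7 bp
  [75,88): 13 bp
  [88,109): 21 bp
  [109,121): 12 bp
  [121,133): 12 bp
  [133,135): 2 bp
  [135,145): 10 bp
  [145,163): 18 bp
  [163,184): 21 bp
  [184,207): 23 bp
  [207,222): 15 bp
  [222,240): 18 bp
  [240,248): 8 bp
  [248,255): 7 bp
  [255,260): 5 bp
  [260,264): 4 bp
  [264,268): 4 bp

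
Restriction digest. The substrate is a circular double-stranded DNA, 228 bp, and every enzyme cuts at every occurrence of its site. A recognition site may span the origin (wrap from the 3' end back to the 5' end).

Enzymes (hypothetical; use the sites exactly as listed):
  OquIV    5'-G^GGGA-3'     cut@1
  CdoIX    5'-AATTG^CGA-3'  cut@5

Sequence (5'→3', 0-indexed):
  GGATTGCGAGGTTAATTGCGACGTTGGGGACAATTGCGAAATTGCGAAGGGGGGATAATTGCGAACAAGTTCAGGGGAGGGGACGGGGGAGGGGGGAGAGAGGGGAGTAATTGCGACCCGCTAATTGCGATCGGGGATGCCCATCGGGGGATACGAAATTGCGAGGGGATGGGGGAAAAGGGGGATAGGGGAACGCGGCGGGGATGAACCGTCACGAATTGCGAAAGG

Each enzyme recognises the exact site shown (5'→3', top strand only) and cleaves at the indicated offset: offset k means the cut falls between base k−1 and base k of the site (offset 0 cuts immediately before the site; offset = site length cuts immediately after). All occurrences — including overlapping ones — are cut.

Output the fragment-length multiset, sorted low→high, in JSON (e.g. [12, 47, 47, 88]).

[4,5,6,6,7,7,7,7,7,8,8,9,9,10,10,11,12,13,14,14,14,19,21]

Scan for sites:
  OquIV (GGGGA, off=1): starts [25, 50, 73, 78, 85, 92, 101, 132, 146, 164, 171, 180, 187, 199, 226] → cuts [26, 51, 74, 79, 86, 93, 102, 133, 147, 165, 172, 181, 188, 200, 227]
  CdoIX (AATTGCGA, off=5): starts [13, 31, 39, 56, 108, 122, 156, 216] → cuts [18, 36, 44, 61, 113, 127, 161, 221]

All cut coordinates (distinct, sorted): [18, 26, 36, 44, 51, 61, 74, 79, 86, 93, 102, 113, 127, 133, 147, 161, 165, 172, 181, 188, 200, 221, 227]

Fragments:
  18→26: 8 bp
  26→36: 10 bp
  36→44: 8 bp
  44→51: 7 bp
  51→61: 10 bp
  61→74: 13 bp
  74→79: 5 bp
  79→86: 7 bp
  86→93: 7 bp
  93→102: 9 bp
  102→113: 11 bp
  113→127: 14 bp
  127→133: 6 bp
  133→147: 14 bp
  147→161: 14 bp
  161→165: 4 bp
  165→172: 7 bp
  172→181: 9 bp
  181→188: 7 bp
  188→200: 12 bp
  200→221: 21 bp
  221→227: 6 bp
  227→18 (wrap): 228-227+18 = 19 bp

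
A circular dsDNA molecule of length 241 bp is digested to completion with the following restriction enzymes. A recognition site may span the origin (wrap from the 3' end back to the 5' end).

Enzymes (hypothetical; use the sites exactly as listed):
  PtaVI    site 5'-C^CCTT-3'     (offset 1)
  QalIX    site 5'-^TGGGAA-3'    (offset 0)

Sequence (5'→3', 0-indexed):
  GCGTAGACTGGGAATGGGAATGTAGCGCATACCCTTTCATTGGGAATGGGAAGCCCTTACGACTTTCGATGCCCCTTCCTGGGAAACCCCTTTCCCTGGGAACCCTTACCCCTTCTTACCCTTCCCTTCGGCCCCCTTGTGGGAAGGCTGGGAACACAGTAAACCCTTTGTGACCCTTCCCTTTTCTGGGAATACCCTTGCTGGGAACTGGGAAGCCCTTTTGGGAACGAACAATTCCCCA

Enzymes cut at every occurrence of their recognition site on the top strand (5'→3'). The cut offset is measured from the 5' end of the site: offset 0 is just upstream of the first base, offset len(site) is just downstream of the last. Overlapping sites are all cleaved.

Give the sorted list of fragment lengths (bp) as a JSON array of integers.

[5,5,5,5,6,6,6,6,7,7,7,7,8,8,8,8,9,9,9,9,10,10,16,18,19,28]

Per-enzyme occurrences:
  PtaVI (CCCTT, off=1): starts [31, 53, 72, 87, 102, 109, 118, 123, 133, 163, 173, 178, 194, 215] → cuts [32, 54, 73, 88, 103, 110, 119, 124, 134, 164, 174, 179, 195, 216]
  QalIX (TGGGAA, off=0): starts [8, 14, 40, 46, 79, 96, 139, 148, 186, 201, 208, 221] → cuts [8, 14, 40, 46, 79, 96, 139, 148, 186, 201, 208, 221]

All cut coordinates (distinct, sorted): [8, 14, 32, 40, 46, 54, 73, 79, 88, 96, 103, 110, 119, 124, 134, 139, 148, 164, 174, 179, 186, 195, 201, 208, 216, 221]

Fragment lengths:
  8→14: 6 bp
  14→32: 18 bp
  32→40: 8 bp
  40→46: 6 bp
  46→54: 8 bp
  54→73: 19 bp
  73→79: 6 bp
  79→88: 9 bp
  88→96: 8 bp
  96→103: 7 bp
  103→110: 7 bp
  110→119: 9 bp
  119→124: 5 bp
  124→134: 10 bp
  134→139: 5 bp
  139→148: 9 bp
  148→164: 16 bp
  164→174: 10 bp
  174→179: 5 bp
  179→186: 7 bp
  186→195: 9 bp
  195→201: 6 bp
  201→208: 7 bp
  208→216: 8 bp
  216→221: 5 bp
  221→8 (wrap): 241-221+8 = 28 bp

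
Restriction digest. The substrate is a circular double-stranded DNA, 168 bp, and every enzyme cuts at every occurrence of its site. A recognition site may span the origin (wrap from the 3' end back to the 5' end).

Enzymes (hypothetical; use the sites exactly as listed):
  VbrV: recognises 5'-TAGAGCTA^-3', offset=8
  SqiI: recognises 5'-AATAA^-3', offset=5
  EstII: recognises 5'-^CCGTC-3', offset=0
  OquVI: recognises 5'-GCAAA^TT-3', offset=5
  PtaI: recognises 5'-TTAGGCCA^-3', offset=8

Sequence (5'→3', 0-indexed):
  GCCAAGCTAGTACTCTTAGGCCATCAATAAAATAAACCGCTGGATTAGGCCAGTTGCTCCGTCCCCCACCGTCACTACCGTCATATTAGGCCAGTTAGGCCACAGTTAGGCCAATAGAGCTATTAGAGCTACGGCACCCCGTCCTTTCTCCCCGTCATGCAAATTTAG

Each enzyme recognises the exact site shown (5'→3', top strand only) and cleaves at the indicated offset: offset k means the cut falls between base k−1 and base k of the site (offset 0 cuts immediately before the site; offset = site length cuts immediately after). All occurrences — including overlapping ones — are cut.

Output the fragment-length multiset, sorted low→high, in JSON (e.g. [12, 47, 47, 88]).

Per-enzyme occurrences:
  VbrV (TAGAGCTA, off=8): starts [114, 123] → cuts [122, 131]
  SqiI (AATAA, off=5): starts [25, 30] → cuts [30, 35]
  EstII (CCGTC, off=0): starts [58, 68, 77, 138, 151] → cuts [58, 68, 77, 138, 151]
  OquVI (GCAAATT, off=5): starts [158] → cuts [163]
  PtaI (TTAGGCCA, off=8): starts [15, 44, 85, 94, 105, 164] → cuts [4, 23, 52, 93, 102, 113]

All cut coordinates (distinct, sorted): [4, 23, 30, 35, 52, 58, 68, 77, 93, 102, 113, 122, 131, 138, 151, 163]

Fragments:
  4→23: 19 bp
  23→30: 7 bp
  30→35: 5 bp
  35→52: 17 bp
  52→58: 6 bp
  58→68: 10 bp
  68→77: 9 bp
  77→93: 16 bp
  93→102: 9 bp
  102→113: 11 bp
  113→122: 9 bp
  122→131: 9 bp
  131→138: 7 bp
  138→151: 13 bp
  151→163: 12 bp
  163→4 (wrap): 168-163+4 = 9 bp

[5,6,7,7,9,9,9,9,9,10,11,12,13,16,17,19]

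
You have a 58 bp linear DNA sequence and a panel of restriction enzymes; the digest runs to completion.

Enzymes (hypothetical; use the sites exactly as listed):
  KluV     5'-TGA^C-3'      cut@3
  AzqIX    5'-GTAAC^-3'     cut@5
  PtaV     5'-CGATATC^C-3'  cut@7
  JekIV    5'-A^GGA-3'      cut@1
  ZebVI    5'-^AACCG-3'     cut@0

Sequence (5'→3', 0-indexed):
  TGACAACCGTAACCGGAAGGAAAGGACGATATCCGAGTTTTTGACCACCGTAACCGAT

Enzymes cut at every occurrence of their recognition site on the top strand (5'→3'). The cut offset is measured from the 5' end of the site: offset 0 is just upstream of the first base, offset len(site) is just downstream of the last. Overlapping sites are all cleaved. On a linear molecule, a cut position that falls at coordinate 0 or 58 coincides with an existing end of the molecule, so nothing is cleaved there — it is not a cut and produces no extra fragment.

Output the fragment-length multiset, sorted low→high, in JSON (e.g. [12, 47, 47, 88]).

[1,3,3,3,4,5,5,6,7,10,11]

Scan for sites:
  KluV (TGAC, off=3): starts [0, 41] → cuts [3, 44]
  AzqIX (GTAAC, off=5): starts [8, 49] → cuts [13, 54]
  PtaV (CGATATCC, off=7): starts [26] → cuts [33]
  JekIV (AGGA, off=1): starts [17, 22] → cuts [18, 23]
  ZebVI (AACCG, off=0): starts [4, 10, 51] → cuts [4, 10, 51]

Pooled cuts: [3, 4, 10, 13, 18, 23, 33, 44, 51, 54]

Fragments:
  [0,3): 3 bp
  [3,4): 1 bp
  [4,10): 6 bp
  [10,13): 3 bp
  [13,18): 5 bp
  [18,23): 5 bp
  [23,33): 10 bp
  [33,44): 11 bp
  [44,51): 7 bp
  [51,54): 3 bp
  [54,58): 4 bp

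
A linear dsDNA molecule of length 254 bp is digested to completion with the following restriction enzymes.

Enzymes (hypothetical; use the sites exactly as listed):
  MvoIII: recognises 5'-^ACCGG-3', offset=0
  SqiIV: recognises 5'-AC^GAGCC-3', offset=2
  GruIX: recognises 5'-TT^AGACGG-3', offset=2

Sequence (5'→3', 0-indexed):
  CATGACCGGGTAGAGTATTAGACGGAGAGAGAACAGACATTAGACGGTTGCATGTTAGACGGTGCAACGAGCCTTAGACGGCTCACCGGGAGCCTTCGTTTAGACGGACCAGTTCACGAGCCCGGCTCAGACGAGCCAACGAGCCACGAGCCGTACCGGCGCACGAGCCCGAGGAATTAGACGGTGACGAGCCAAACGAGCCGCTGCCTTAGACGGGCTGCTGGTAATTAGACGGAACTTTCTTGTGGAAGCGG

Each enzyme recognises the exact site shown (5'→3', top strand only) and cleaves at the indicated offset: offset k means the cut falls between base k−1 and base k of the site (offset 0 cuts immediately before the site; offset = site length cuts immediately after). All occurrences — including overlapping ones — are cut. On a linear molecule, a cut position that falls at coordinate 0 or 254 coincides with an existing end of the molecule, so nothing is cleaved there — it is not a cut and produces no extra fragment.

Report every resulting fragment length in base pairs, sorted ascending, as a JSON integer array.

Site scan:
  MvoIII (ACCGG, off=0): starts [4, 84, 154] → cuts [4, 84, 154]
  SqiIV (ACGAGCC, off=2): starts [66, 115, 130, 138, 145, 162, 186, 195] → cuts [68, 117, 132, 140, 147, 164, 188, 197]
  GruIX (TTAGACGG, off=2): starts [17, 39, 54, 73, 99, 176, 208, 227] → cuts [19, 41, 56, 75, 101, 178, 210, 229]

Pooled cuts: [4, 19, 41, 56, 68, 75, 84, 101, 117, 132, 140, 147, 154, 164, 178, 188, 197, 210, 229]

Fragments:
  [0,4): 4 bp
  [4,19): 15 bp
  [19,41): 22 bp
  [41,56): 15 bp
  [56,68): 12 bp
  [68,75): 7 bp
  [75,84): 9 bp
  [84,101): 17 bp
  [101,117): 16 bp
  [117,132): 15 bp
  [132,140): 8 bp
  [140,147): 7 bp
  [147,154): 7 bp
  [154,164): 10 bp
  [164,178): 14 bp
  [178,188): 10 bp
  [188,197): 9 bp
  [197,210): 13 bp
  [210,229): 19 bp
  [229,254): 25 bp

[4,7,7,7,8,9,9,10,10,12,13,14,15,15,15,16,17,19,22,25]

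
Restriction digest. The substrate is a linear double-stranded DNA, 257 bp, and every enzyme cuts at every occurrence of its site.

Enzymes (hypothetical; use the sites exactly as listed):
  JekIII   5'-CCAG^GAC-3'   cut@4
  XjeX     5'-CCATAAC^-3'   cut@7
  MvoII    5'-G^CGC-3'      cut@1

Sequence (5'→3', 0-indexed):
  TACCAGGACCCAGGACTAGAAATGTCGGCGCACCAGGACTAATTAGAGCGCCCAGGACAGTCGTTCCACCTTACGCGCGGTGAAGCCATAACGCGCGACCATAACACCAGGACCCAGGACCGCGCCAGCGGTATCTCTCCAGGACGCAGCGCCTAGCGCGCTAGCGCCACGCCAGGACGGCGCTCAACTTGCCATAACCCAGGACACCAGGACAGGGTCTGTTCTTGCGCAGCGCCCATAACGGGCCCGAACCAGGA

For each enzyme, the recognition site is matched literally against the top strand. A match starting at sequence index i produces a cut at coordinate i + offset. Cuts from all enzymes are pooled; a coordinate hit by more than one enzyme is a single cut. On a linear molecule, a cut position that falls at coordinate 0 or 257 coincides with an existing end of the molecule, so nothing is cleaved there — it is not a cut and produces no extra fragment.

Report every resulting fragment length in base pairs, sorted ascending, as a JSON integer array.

[1,2,4,5,5,5,5,6,6,7,7,7,7,7,8,8,10,11,12,12,15,15,17,17,18,20,20]

Per-enzyme occurrences:
  JekIII (CCAGGAC, off=4): starts [2, 9, 32, 51, 106, 113, 138, 171, 198, 206] → cuts [6, 13, 36, 55, 110, 117, 142, 175, 202, 210]
  XjeX (CCATAAC, off=7): starts [85, 98, 191, 235] → cuts [92, 105, 198, 242]
  MvoII (GCGC, off=1): starts [27, 47, 74, 92, 121, 148, 155, 157, 163, 179, 226, 231] → cuts [28, 48, 75, 93, 122, 149, 156, 158, 164, 180, 227, 232]

Pooled cuts: [6, 13, 28, 36, 48, 55, 75, 92, 93, 105, 110, 117, 122, 142, 149, 156, 158, 164, 175, 180, 198, 202, 210, 227, 232, 242]

Fragments:
  [0,6): 6 bp
  [6,13): 7 bp
  [13,28): 15 bp
  [28,36): 8 bp
  [36,48): 12 bp
  [48,55): 7 bp
  [55,75): 20 bp
  [75,92): 17 bp
  [92,93): 1 bp
  [93,105): 12 bp
  [105,110): 5 bp
  [110,117): 7 bp
  [117,122): 5 bp
  [122,142): 20 bp
  [142,149): 7 bp
  [149,156): 7 bp
  [156,158): 2 bp
  [158,164): 6 bp
  [164,175): 11 bp
  [175,180): 5 bp
  [180,198): 18 bp
  [198,202): 4 bp
  [202,210): 8 bp
  [210,227): 17 bp
  [227,232): 5 bp
  [232,242): 10 bp
  [242,257): 15 bp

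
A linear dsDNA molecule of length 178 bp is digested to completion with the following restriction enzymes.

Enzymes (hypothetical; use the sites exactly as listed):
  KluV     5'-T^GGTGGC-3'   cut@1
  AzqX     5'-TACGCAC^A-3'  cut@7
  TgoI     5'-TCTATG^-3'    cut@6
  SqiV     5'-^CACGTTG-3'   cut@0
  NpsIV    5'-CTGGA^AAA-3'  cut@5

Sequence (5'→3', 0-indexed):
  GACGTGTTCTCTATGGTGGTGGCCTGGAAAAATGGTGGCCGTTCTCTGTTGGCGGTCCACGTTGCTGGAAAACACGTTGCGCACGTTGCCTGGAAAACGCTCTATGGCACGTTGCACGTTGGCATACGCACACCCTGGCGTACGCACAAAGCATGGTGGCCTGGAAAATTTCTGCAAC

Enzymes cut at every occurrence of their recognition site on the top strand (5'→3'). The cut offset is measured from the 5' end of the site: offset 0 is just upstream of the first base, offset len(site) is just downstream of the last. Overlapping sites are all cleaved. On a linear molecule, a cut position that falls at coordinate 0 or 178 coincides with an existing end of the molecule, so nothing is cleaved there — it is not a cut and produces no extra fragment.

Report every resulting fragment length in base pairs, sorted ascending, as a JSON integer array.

Site scan:
  KluV TGGTGGC/1: at [16, 32, 153] ⇒ [17, 33, 154]
  AzqX TACGCACA/7: at [124, 140] ⇒ [131, 147]
  TgoI TCTATG/6: at [9, 100] ⇒ [15, 106]
  SqiV CACGTTG/0: at [57, 72, 81, 107, 114] ⇒ [57, 72, 81, 107, 114]
  NpsIV CTGGAAAA/5: at [23, 64, 89, 160] ⇒ [28, 69, 94, 165]

Pooled cuts: [15, 17, 28, 33, 57, 69, 72, 81, 94, 106, 107, 114, 131, 147, 154, 165]

Fragment lengths:
  [0,15): 15 bp
  [15,17): 2 bp
  [17,28): 11 bp
  [28,33): 5 bp
  [33,57): 24 bp
  [57,69): 12 bp
  [69,72): 3 bp
  [72,81): 9 bp
  [81,94): 13 bp
  [94,106): 12 bp
  [106,107): 1 bp
  [107,114): 7 bp
  [114,131): 17 bp
  [131,147): 16 bp
  [147,154): 7 bp
  [154,165): 11 bp
  [165,178): 13 bp

[1,2,3,5,7,7,9,11,11,12,12,13,13,15,16,17,24]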